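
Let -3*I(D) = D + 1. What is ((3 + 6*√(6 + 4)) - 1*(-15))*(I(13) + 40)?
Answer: 636 + 212*√10 ≈ 1306.4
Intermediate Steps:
I(D) = -⅓ - D/3 (I(D) = -(D + 1)/3 = -(1 + D)/3 = -⅓ - D/3)
((3 + 6*√(6 + 4)) - 1*(-15))*(I(13) + 40) = ((3 + 6*√(6 + 4)) - 1*(-15))*((-⅓ - ⅓*13) + 40) = ((3 + 6*√10) + 15)*((-⅓ - 13/3) + 40) = (18 + 6*√10)*(-14/3 + 40) = (18 + 6*√10)*(106/3) = 636 + 212*√10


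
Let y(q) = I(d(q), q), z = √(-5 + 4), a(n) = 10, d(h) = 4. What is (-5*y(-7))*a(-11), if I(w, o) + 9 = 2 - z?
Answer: 350 + 50*I ≈ 350.0 + 50.0*I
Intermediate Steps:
z = I (z = √(-1) = I ≈ 1.0*I)
I(w, o) = -7 - I (I(w, o) = -9 + (2 - I) = -7 - I)
y(q) = -7 - I
(-5*y(-7))*a(-11) = -5*(-7 - I)*10 = (35 + 5*I)*10 = 350 + 50*I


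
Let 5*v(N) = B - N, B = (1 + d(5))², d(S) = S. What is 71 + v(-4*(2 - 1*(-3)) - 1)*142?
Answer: 8449/5 ≈ 1689.8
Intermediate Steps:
B = 36 (B = (1 + 5)² = 6² = 36)
v(N) = 36/5 - N/5 (v(N) = (36 - N)/5 = 36/5 - N/5)
71 + v(-4*(2 - 1*(-3)) - 1)*142 = 71 + (36/5 - (-4*(2 - 1*(-3)) - 1)/5)*142 = 71 + (36/5 - (-4*(2 + 3) - 1)/5)*142 = 71 + (36/5 - (-4*5 - 1)/5)*142 = 71 + (36/5 - (-20 - 1)/5)*142 = 71 + (36/5 - ⅕*(-21))*142 = 71 + (36/5 + 21/5)*142 = 71 + (57/5)*142 = 71 + 8094/5 = 8449/5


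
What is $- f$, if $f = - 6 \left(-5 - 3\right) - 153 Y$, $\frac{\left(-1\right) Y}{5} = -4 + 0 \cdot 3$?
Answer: $3012$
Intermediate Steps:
$Y = 20$ ($Y = - 5 \left(-4 + 0 \cdot 3\right) = - 5 \left(-4 + 0\right) = \left(-5\right) \left(-4\right) = 20$)
$f = -3012$ ($f = - 6 \left(-5 - 3\right) - 3060 = \left(-6\right) \left(-8\right) - 3060 = 48 - 3060 = -3012$)
$- f = \left(-1\right) \left(-3012\right) = 3012$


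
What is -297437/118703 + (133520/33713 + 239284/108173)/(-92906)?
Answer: -3876084143189467559/1546850650329405707 ≈ -2.5058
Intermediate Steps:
-297437/118703 + (133520/33713 + 239284/108173)/(-92906) = -297437*1/118703 + (133520*(1/33713) + 239284*(1/108173))*(-1/92906) = -297437/118703 + (133520/33713 + 239284/108173)*(-1/92906) = -297437/118703 + (22510240452/3646836349)*(-1/92906) = -297437/118703 - 11255120226/169406488920097 = -3876084143189467559/1546850650329405707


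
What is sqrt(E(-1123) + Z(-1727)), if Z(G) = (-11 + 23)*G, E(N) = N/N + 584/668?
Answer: I*sqrt(577919365)/167 ≈ 143.95*I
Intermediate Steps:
E(N) = 313/167 (E(N) = 1 + 584*(1/668) = 1 + 146/167 = 313/167)
Z(G) = 12*G
sqrt(E(-1123) + Z(-1727)) = sqrt(313/167 + 12*(-1727)) = sqrt(313/167 - 20724) = sqrt(-3460595/167) = I*sqrt(577919365)/167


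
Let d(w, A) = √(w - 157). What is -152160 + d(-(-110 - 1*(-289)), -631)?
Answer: -152160 + 4*I*√21 ≈ -1.5216e+5 + 18.33*I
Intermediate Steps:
d(w, A) = √(-157 + w)
-152160 + d(-(-110 - 1*(-289)), -631) = -152160 + √(-157 - (-110 - 1*(-289))) = -152160 + √(-157 - (-110 + 289)) = -152160 + √(-157 - 1*179) = -152160 + √(-157 - 179) = -152160 + √(-336) = -152160 + 4*I*√21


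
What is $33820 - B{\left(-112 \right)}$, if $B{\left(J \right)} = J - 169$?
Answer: $34101$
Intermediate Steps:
$B{\left(J \right)} = -169 + J$
$33820 - B{\left(-112 \right)} = 33820 - \left(-169 - 112\right) = 33820 - -281 = 33820 + 281 = 34101$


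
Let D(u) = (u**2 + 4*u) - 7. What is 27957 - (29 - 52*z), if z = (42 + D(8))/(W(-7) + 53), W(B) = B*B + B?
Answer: 2659972/95 ≈ 28000.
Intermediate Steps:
D(u) = -7 + u**2 + 4*u
W(B) = B + B**2 (W(B) = B**2 + B = B + B**2)
z = 131/95 (z = (42 + (-7 + 8**2 + 4*8))/(-7*(1 - 7) + 53) = (42 + (-7 + 64 + 32))/(-7*(-6) + 53) = (42 + 89)/(42 + 53) = 131/95 ≈ 1.3789)
27957 - (29 - 52*z) = 27957 - (29 - 52*131/95) = 27957 - (29 - 6812/95) = 27957 - 1*(-4057/95) = 27957 + 4057/95 = 2659972/95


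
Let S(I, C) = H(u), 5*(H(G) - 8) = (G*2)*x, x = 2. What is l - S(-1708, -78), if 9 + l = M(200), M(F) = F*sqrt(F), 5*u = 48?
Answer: -617/25 + 2000*sqrt(2) ≈ 2803.7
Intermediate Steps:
u = 48/5 (u = (1/5)*48 = 48/5 ≈ 9.6000)
H(G) = 8 + 4*G/5 (H(G) = 8 + ((G*2)*2)/5 = 8 + ((2*G)*2)/5 = 8 + (4*G)/5 = 8 + 4*G/5)
M(F) = F**(3/2)
S(I, C) = 392/25 (S(I, C) = 8 + (4/5)*(48/5) = 8 + 192/25 = 392/25)
l = -9 + 2000*sqrt(2) (l = -9 + 200**(3/2) = -9 + 2000*sqrt(2) ≈ 2819.4)
l - S(-1708, -78) = (-9 + 2000*sqrt(2)) - 1*392/25 = (-9 + 2000*sqrt(2)) - 392/25 = -617/25 + 2000*sqrt(2)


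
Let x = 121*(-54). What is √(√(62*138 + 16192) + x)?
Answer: √(-6534 + 2*√6187) ≈ 79.854*I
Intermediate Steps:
x = -6534
√(√(62*138 + 16192) + x) = √(√(62*138 + 16192) - 6534) = √(√(8556 + 16192) - 6534) = √(√24748 - 6534) = √(2*√6187 - 6534) = √(-6534 + 2*√6187)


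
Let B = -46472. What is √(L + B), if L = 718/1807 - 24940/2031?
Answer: I*√626092562872671882/3670017 ≈ 215.6*I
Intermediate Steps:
L = -43608322/3670017 (L = 718*(1/1807) - 24940*1/2031 = 718/1807 - 24940/2031 = -43608322/3670017 ≈ -11.882)
√(L + B) = √(-43608322/3670017 - 46472) = √(-170596638346/3670017) = I*√626092562872671882/3670017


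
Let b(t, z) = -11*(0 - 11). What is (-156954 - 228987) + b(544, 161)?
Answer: -385820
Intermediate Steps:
b(t, z) = 121 (b(t, z) = -11*(-11) = 121)
(-156954 - 228987) + b(544, 161) = (-156954 - 228987) + 121 = -385941 + 121 = -385820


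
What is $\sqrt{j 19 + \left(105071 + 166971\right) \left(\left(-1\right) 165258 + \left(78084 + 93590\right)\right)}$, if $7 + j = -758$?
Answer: $\sqrt{1745406937} \approx 41778.0$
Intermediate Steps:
$j = -765$ ($j = -7 - 758 = -765$)
$\sqrt{j 19 + \left(105071 + 166971\right) \left(\left(-1\right) 165258 + \left(78084 + 93590\right)\right)} = \sqrt{\left(-765\right) 19 + \left(105071 + 166971\right) \left(\left(-1\right) 165258 + \left(78084 + 93590\right)\right)} = \sqrt{-14535 + 272042 \left(-165258 + 171674\right)} = \sqrt{-14535 + 272042 \cdot 6416} = \sqrt{-14535 + 1745421472} = \sqrt{1745406937}$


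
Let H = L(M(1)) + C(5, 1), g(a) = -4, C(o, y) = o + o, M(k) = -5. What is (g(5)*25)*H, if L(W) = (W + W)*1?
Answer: 0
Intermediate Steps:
C(o, y) = 2*o
L(W) = 2*W (L(W) = (2*W)*1 = 2*W)
H = 0 (H = 2*(-5) + 2*5 = -10 + 10 = 0)
(g(5)*25)*H = -4*25*0 = -100*0 = 0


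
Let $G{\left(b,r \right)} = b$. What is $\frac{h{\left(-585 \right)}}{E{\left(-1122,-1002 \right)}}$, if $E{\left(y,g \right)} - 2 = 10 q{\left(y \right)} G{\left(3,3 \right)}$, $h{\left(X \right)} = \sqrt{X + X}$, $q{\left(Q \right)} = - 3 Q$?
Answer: $\frac{3 i \sqrt{130}}{100982} \approx 0.00033873 i$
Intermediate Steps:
$h{\left(X \right)} = \sqrt{2} \sqrt{X}$ ($h{\left(X \right)} = \sqrt{2 X} = \sqrt{2} \sqrt{X}$)
$E{\left(y,g \right)} = 2 - 90 y$ ($E{\left(y,g \right)} = 2 + 10 \left(- 3 y\right) 3 = 2 + - 30 y 3 = 2 - 90 y$)
$\frac{h{\left(-585 \right)}}{E{\left(-1122,-1002 \right)}} = \frac{\sqrt{2} \sqrt{-585}}{2 - -100980} = \frac{\sqrt{2} \cdot 3 i \sqrt{65}}{2 + 100980} = \frac{3 i \sqrt{130}}{100982}$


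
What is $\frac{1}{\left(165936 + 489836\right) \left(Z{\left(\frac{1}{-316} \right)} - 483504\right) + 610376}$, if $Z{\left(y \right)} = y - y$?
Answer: $- \frac{1}{317067774712} \approx -3.1539 \cdot 10^{-12}$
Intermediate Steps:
$Z{\left(y \right)} = 0$
$\frac{1}{\left(165936 + 489836\right) \left(Z{\left(\frac{1}{-316} \right)} - 483504\right) + 610376} = \frac{1}{\left(165936 + 489836\right) \left(0 - 483504\right) + 610376} = \frac{1}{655772 \left(-483504\right) + 610376} = \frac{1}{-317068385088 + 610376} = \frac{1}{-317067774712} = - \frac{1}{317067774712}$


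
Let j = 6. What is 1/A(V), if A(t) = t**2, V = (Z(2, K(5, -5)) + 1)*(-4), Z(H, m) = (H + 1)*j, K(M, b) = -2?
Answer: 1/5776 ≈ 0.00017313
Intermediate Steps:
Z(H, m) = 6 + 6*H (Z(H, m) = (H + 1)*6 = (1 + H)*6 = 6 + 6*H)
V = -76 (V = ((6 + 6*2) + 1)*(-4) = ((6 + 12) + 1)*(-4) = (18 + 1)*(-4) = 19*(-4) = -76)
1/A(V) = 1/((-76)**2) = 1/5776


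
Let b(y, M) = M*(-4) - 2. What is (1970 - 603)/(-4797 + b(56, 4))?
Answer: -1367/4815 ≈ -0.28390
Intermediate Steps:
b(y, M) = -2 - 4*M (b(y, M) = -4*M - 2 = -2 - 4*M)
(1970 - 603)/(-4797 + b(56, 4)) = (1970 - 603)/(-4797 + (-2 - 4*4)) = 1367/(-4797 + (-2 - 16)) = 1367/(-4797 - 18) = 1367/(-4815) = 1367*(-1/4815) = -1367/4815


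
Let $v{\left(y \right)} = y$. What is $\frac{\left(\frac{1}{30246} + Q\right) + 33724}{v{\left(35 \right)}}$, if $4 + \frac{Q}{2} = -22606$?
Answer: $- \frac{69541603}{211722} \approx -328.46$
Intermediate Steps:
$Q = -45220$ ($Q = -8 + 2 \left(-22606\right) = -8 - 45212 = -45220$)
$\frac{\left(\frac{1}{30246} + Q\right) + 33724}{v{\left(35 \right)}} = \frac{\left(\frac{1}{30246} - 45220\right) + 33724}{35} = \left(\left(\frac{1}{30246} - 45220\right) + 33724\right) \frac{1}{35} = \left(- \frac{1367724119}{30246} + 33724\right) \frac{1}{35} = \left(- \frac{347708015}{30246}\right) \frac{1}{35} = - \frac{69541603}{211722}$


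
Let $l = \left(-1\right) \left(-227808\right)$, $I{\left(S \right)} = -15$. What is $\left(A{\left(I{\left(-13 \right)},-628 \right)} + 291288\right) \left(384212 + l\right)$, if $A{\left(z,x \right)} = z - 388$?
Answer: $178027437700$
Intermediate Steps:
$A{\left(z,x \right)} = -388 + z$
$l = 227808$
$\left(A{\left(I{\left(-13 \right)},-628 \right)} + 291288\right) \left(384212 + l\right) = \left(\left(-388 - 15\right) + 291288\right) \left(384212 + 227808\right) = \left(-403 + 291288\right) 612020 = 290885 \cdot 612020 = 178027437700$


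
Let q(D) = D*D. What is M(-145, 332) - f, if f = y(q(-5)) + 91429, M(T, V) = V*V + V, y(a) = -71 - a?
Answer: 19223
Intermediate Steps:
q(D) = D²
M(T, V) = V + V² (M(T, V) = V² + V = V + V²)
f = 91333 (f = (-71 - 1*(-5)²) + 91429 = (-71 - 1*25) + 91429 = (-71 - 25) + 91429 = -96 + 91429 = 91333)
M(-145, 332) - f = 332*(1 + 332) - 1*91333 = 332*333 - 91333 = 110556 - 91333 = 19223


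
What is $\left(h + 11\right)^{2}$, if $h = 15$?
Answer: $676$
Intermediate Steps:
$\left(h + 11\right)^{2} = \left(15 + 11\right)^{2} = 26^{2} = 676$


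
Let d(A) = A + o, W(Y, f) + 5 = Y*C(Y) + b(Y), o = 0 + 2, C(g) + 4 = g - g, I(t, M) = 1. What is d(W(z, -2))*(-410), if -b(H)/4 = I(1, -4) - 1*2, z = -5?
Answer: -8610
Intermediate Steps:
C(g) = -4 (C(g) = -4 + (g - g) = -4 + 0 = -4)
b(H) = 4 (b(H) = -4*(1 - 1*2) = -4*(1 - 2) = -4*(-1) = 4)
o = 2
W(Y, f) = -1 - 4*Y (W(Y, f) = -5 + (Y*(-4) + 4) = -5 + (-4*Y + 4) = -5 + (4 - 4*Y) = -1 - 4*Y)
d(A) = 2 + A (d(A) = A + 2 = 2 + A)
d(W(z, -2))*(-410) = (2 + (-1 - 4*(-5)))*(-410) = (2 + (-1 + 20))*(-410) = (2 + 19)*(-410) = 21*(-410) = -8610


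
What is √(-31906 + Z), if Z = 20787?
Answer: I*√11119 ≈ 105.45*I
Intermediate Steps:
√(-31906 + Z) = √(-31906 + 20787) = √(-11119) = I*√11119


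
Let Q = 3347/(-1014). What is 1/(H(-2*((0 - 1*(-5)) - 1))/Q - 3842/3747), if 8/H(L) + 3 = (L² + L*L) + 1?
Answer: -29262821/30567622 ≈ -0.95731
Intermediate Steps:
Q = -3347/1014 (Q = 3347*(-1/1014) = -3347/1014 ≈ -3.3008)
H(L) = 8/(-2 + 2*L²) (H(L) = 8/(-3 + ((L² + L*L) + 1)) = 8/(-3 + ((L² + L²) + 1)) = 8/(-3 + (2*L² + 1)) = 8/(-3 + (1 + 2*L²)) = 8/(-2 + 2*L²))
1/(H(-2*((0 - 1*(-5)) - 1))/Q - 3842/3747) = 1/((4/(-1 + (-2*((0 - 1*(-5)) - 1))²))/(-3347/1014) - 3842/3747) = 1/((4/(-1 + (-2*((0 + 5) - 1))²))*(-1014/3347) - 3842*1/3747) = 1/((4/(-1 + (-2*(5 - 1))²))*(-1014/3347) - 3842/3747) = 1/((4/(-1 + (-2*4)²))*(-1014/3347) - 3842/3747) = 1/((4/(-1 + (-8)²))*(-1014/3347) - 3842/3747) = 1/((4/(-1 + 64))*(-1014/3347) - 3842/3747) = 1/((4/63)*(-1014/3347) - 3842/3747) = 1/(-1352/70287 - 3842/3747) = 1/(-30567622/29262821) = -29262821/30567622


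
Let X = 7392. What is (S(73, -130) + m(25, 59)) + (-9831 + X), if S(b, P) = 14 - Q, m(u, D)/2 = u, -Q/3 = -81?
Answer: -2618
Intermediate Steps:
Q = 243 (Q = -3*(-81) = 243)
m(u, D) = 2*u
S(b, P) = -229 (S(b, P) = 14 - 1*243 = 14 - 243 = -229)
(S(73, -130) + m(25, 59)) + (-9831 + X) = (-229 + 2*25) + (-9831 + 7392) = (-229 + 50) - 2439 = -179 - 2439 = -2618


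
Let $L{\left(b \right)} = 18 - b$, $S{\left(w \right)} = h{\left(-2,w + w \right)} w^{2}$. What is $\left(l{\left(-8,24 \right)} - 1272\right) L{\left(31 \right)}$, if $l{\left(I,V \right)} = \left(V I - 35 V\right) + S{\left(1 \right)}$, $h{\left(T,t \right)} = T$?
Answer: $29978$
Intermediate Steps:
$S{\left(w \right)} = - 2 w^{2}$
$l{\left(I,V \right)} = -2 - 35 V + I V$ ($l{\left(I,V \right)} = \left(V I - 35 V\right) - 2 \cdot 1^{2} = \left(I V - 35 V\right) - 2 = \left(- 35 V + I V\right) - 2 = -2 - 35 V + I V$)
$\left(l{\left(-8,24 \right)} - 1272\right) L{\left(31 \right)} = \left(\left(-2 - 840 - 192\right) - 1272\right) \left(18 - 31\right) = \left(-1034 - 1272\right) \left(-13\right) = \left(-2306\right) \left(-13\right) = 29978$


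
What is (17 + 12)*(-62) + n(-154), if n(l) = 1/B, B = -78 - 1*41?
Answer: -213963/119 ≈ -1798.0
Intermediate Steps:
B = -119 (B = -78 - 41 = -119)
n(l) = -1/119 (n(l) = 1/(-119) = -1/119)
(17 + 12)*(-62) + n(-154) = (17 + 12)*(-62) - 1/119 = 29*(-62) - 1/119 = -1798 - 1/119 = -213963/119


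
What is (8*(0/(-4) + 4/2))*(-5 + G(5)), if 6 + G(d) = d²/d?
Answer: -96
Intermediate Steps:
G(d) = -6 + d (G(d) = -6 + d²/d = -6 + d)
(8*(0/(-4) + 4/2))*(-5 + G(5)) = (8*(0/(-4) + 4/2))*(-5 + (-6 + 5)) = (8*(0*(-¼) + 4*(½)))*(-5 - 1) = (8*(0 + 2))*(-6) = (8*2)*(-6) = 16*(-6) = -96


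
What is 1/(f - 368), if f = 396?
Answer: 1/28 ≈ 0.035714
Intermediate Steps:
1/(f - 368) = 1/(396 - 368) = 1/28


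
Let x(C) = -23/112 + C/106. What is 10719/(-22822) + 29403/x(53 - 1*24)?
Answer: 49176061701/114110 ≈ 4.3095e+5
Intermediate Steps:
x(C) = -23/112 + C/106 (x(C) = -23*1/112 + C*(1/106) = -23/112 + C/106)
10719/(-22822) + 29403/x(53 - 1*24) = 10719/(-22822) + 29403/(-23/112 + (53 - 1*24)/106) = 10719*(-1/22822) + 29403/(-23/112 + (53 - 24)/106) = -10719/22822 + 29403/(-23/112 + (1/106)*29) = -10719/22822 + 29403/(-23/112 + 29/106) = -10719/22822 + 29403/(405/5936) = -10719/22822 + 29403*(5936/405) = -10719/22822 + 2154768/5 = 49176061701/114110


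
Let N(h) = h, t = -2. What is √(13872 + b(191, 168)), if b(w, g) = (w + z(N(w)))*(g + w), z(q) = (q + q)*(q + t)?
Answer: √26001523 ≈ 5099.2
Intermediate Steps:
z(q) = 2*q*(-2 + q) (z(q) = (q + q)*(q - 2) = (2*q)*(-2 + q) = 2*q*(-2 + q))
b(w, g) = (g + w)*(w + 2*w*(-2 + w)) (b(w, g) = (w + 2*w*(-2 + w))*(g + w) = (g + w)*(w + 2*w*(-2 + w)))
√(13872 + b(191, 168)) = √(13872 + 191*(168 + 191 + 2*168*(-2 + 191) + 2*191*(-2 + 191))) = √(13872 + 191*(168 + 191 + 2*168*189 + 2*191*189)) = √(13872 + 191*(168 + 191 + 63504 + 72198)) = √(13872 + 191*136061) = √(13872 + 25987651) = √26001523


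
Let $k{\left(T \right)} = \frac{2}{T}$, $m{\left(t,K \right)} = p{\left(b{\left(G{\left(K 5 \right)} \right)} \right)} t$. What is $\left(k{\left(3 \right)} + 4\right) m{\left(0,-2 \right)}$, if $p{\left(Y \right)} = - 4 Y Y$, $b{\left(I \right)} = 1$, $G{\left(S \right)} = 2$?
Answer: $0$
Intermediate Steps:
$p{\left(Y \right)} = - 4 Y^{2}$
$m{\left(t,K \right)} = - 4 t$ ($m{\left(t,K \right)} = - 4 \cdot 1^{2} t = \left(-4\right) 1 t = - 4 t$)
$\left(k{\left(3 \right)} + 4\right) m{\left(0,-2 \right)} = \left(\frac{2}{3} + 4\right) \left(\left(-4\right) 0\right) = \left(2 \cdot \frac{1}{3} + 4\right) 0 = \left(\frac{2}{3} + 4\right) 0 = \frac{14}{3} \cdot 0 = 0$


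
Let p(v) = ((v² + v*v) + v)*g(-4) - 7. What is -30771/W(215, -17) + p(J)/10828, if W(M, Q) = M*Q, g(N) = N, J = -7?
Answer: 331832383/39576340 ≈ 8.3846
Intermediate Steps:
p(v) = -7 - 8*v² - 4*v (p(v) = ((v² + v*v) + v)*(-4) - 7 = ((v² + v²) + v)*(-4) - 7 = (2*v² + v)*(-4) - 7 = (v + 2*v²)*(-4) - 7 = (-8*v² - 4*v) - 7 = -7 - 8*v² - 4*v)
-30771/W(215, -17) + p(J)/10828 = -30771/(215*(-17)) + (-7 - 8*(-7)² - 4*(-7))/10828 = -30771/(-3655) + (-7 - 8*49 + 28)*(1/10828) = -30771*(-1/3655) + (-7 - 392 + 28)*(1/10828) = 30771/3655 - 371*1/10828 = 30771/3655 - 371/10828 = 331832383/39576340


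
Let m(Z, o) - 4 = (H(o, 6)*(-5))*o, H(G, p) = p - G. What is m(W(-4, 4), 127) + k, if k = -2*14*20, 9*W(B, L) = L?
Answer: 76279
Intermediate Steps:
W(B, L) = L/9
k = -560 (k = -28*20 = -560)
m(Z, o) = 4 + o*(-30 + 5*o) (m(Z, o) = 4 + ((6 - o)*(-5))*o = 4 + (-30 + 5*o)*o = 4 + o*(-30 + 5*o))
m(W(-4, 4), 127) + k = (4 + 5*127*(-6 + 127)) - 560 = (4 + 5*127*121) - 560 = (4 + 76835) - 560 = 76839 - 560 = 76279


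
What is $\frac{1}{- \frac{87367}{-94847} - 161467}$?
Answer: $- \frac{94847}{15314573182} \approx -6.1933 \cdot 10^{-6}$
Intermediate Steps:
$\frac{1}{- \frac{87367}{-94847} - 161467} = \frac{1}{\left(-87367\right) \left(- \frac{1}{94847}\right) - 161467} = \frac{1}{\frac{87367}{94847} - 161467} = \frac{1}{- \frac{15314573182}{94847}} = - \frac{94847}{15314573182}$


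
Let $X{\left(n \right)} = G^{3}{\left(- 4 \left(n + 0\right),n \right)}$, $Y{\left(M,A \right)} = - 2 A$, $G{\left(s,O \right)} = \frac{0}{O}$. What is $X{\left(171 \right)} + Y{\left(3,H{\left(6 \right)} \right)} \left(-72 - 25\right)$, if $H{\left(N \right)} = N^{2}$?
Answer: $6984$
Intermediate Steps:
$G{\left(s,O \right)} = 0$
$X{\left(n \right)} = 0$ ($X{\left(n \right)} = 0^{3} = 0$)
$X{\left(171 \right)} + Y{\left(3,H{\left(6 \right)} \right)} \left(-72 - 25\right) = 0 + - 2 \cdot 6^{2} \left(-72 - 25\right) = 0 + \left(-2\right) 36 \left(-72 - 25\right) = 0 - -6984 = 0 + 6984 = 6984$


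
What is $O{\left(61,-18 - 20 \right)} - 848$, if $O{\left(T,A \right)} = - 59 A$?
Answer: $1394$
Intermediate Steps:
$O{\left(61,-18 - 20 \right)} - 848 = - 59 \left(-18 - 20\right) - 848 = \left(-59\right) \left(-38\right) - 848 = 2242 - 848 = 1394$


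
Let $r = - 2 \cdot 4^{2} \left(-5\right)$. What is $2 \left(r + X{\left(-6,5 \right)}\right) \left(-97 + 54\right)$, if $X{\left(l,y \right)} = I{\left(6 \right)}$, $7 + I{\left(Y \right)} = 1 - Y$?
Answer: $-12728$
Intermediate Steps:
$r = 160$ ($r = \left(-2\right) 16 \left(-5\right) = \left(-32\right) \left(-5\right) = 160$)
$I{\left(Y \right)} = -6 - Y$ ($I{\left(Y \right)} = -7 - \left(-1 + Y\right) = -6 - Y$)
$X{\left(l,y \right)} = -12$ ($X{\left(l,y \right)} = -6 - 6 = -12$)
$2 \left(r + X{\left(-6,5 \right)}\right) \left(-97 + 54\right) = 2 \left(160 - 12\right) \left(-97 + 54\right) = 2 \cdot 148 \left(-43\right) = 2 \left(-6364\right) = -12728$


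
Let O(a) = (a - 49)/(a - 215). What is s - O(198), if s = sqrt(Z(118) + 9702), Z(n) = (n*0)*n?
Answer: 149/17 + 21*sqrt(22) ≈ 107.26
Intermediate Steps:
Z(n) = 0 (Z(n) = 0*n = 0)
O(a) = (-49 + a)/(-215 + a)
s = 21*sqrt(22) (s = sqrt(0 + 9702) = sqrt(9702) = 21*sqrt(22) ≈ 98.499)
s - O(198) = 21*sqrt(22) - (-49 + 198)/(-215 + 198) = 21*sqrt(22) - 149/(-17) = 21*sqrt(22) - (-1)*149/17 = 21*sqrt(22) - 1*(-149/17) = 21*sqrt(22) + 149/17 = 149/17 + 21*sqrt(22)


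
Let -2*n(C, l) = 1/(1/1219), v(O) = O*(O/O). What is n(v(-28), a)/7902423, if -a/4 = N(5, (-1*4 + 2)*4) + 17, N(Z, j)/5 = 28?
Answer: -1219/15804846 ≈ -7.7128e-5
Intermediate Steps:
N(Z, j) = 140 (N(Z, j) = 5*28 = 140)
v(O) = O (v(O) = O*1 = O)
a = -628 (a = -4*(140 + 17) = -4*157 = -628)
n(C, l) = -1219/2 (n(C, l) = -1/(2*(1/1219)) = -1/(2*1/1219) = -½*1219 = -1219/2)
n(v(-28), a)/7902423 = -1219/2/7902423 = -1219/2*1/7902423 = -1219/15804846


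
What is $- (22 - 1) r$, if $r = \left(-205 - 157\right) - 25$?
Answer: $8127$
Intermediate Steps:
$r = -387$ ($r = -362 - 25 = -387$)
$- (22 - 1) r = - (22 - 1) \left(-387\right) = \left(-1\right) 21 \left(-387\right) = \left(-21\right) \left(-387\right) = 8127$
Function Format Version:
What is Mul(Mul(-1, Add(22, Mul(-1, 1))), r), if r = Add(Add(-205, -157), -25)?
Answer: 8127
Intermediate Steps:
r = -387 (r = Add(-362, -25) = -387)
Mul(Mul(-1, Add(22, Mul(-1, 1))), r) = Mul(Mul(-1, Add(22, Mul(-1, 1))), -387) = Mul(Mul(-1, Add(22, -1)), -387) = Mul(Mul(-1, 21), -387) = Mul(-21, -387) = 8127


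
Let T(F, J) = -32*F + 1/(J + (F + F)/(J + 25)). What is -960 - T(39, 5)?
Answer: 10939/38 ≈ 287.87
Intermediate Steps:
T(F, J) = 1/(J + 2*F/(25 + J)) - 32*F (T(F, J) = -32*F + 1/(J + (2*F)/(25 + J)) = -32*F + 1/(J + 2*F/(25 + J)) = 1/(J + 2*F/(25 + J)) - 32*F)
-960 - T(39, 5) = -960 - (25 + 5 - 64*39**2 - 800*39*5 - 32*39*5**2)/(5**2 + 2*39 + 25*5) = -960 - (25 + 5 - 64*1521 - 156000 - 32*39*25)/(25 + 78 + 125) = -960 - (25 + 5 - 97344 - 156000 - 31200)/228 = -960 - (-284514)/228 = -960 - 1*(-47419/38) = -960 + 47419/38 = 10939/38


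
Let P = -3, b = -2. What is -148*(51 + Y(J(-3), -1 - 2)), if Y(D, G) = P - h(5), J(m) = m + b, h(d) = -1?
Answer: -7252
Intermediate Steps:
J(m) = -2 + m (J(m) = m - 2 = -2 + m)
Y(D, G) = -2 (Y(D, G) = -3 - 1*(-1) = -3 + 1 = -2)
-148*(51 + Y(J(-3), -1 - 2)) = -148*(51 - 2) = -148*49 = -7252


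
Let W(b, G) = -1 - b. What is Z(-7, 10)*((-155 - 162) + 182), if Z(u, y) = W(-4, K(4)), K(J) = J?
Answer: -405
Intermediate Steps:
Z(u, y) = 3 (Z(u, y) = -1 - 1*(-4) = -1 + 4 = 3)
Z(-7, 10)*((-155 - 162) + 182) = 3*((-155 - 162) + 182) = 3*(-317 + 182) = 3*(-135) = -405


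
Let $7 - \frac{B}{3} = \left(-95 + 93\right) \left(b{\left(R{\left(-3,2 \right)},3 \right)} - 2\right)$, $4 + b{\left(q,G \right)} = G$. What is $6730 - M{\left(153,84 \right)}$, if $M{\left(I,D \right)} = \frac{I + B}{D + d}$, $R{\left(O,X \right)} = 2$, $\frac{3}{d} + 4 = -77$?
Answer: $\frac{15252698}{2267} \approx 6728.1$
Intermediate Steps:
$d = - \frac{1}{27}$ ($d = \frac{3}{-4 - 77} = \frac{3}{-81} = 3 \left(- \frac{1}{81}\right) = - \frac{1}{27} \approx -0.037037$)
$b{\left(q,G \right)} = -4 + G$
$B = 3$ ($B = 21 - 3 \left(-95 + 93\right) \left(\left(-4 + 3\right) - 2\right) = 21 - 3 \left(- 2 \left(-1 - 2\right)\right) = 21 - 3 \left(\left(-2\right) \left(-3\right)\right) = 21 - 18 = 3$)
$M{\left(I,D \right)} = \frac{3 + I}{- \frac{1}{27} + D}$ ($M{\left(I,D \right)} = \frac{I + 3}{D - \frac{1}{27}} = \frac{3 + I}{- \frac{1}{27} + D}$)
$6730 - M{\left(153,84 \right)} = 6730 - \frac{27 \left(3 + 153\right)}{-1 + 27 \cdot 84} = 6730 - 27 \frac{1}{-1 + 2268} \cdot 156 = 6730 - 27 \cdot \frac{1}{2267} \cdot 156 = 6730 - \frac{4212}{2267} = \frac{15252698}{2267}$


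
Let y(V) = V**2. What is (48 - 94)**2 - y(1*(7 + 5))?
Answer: 1972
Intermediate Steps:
(48 - 94)**2 - y(1*(7 + 5)) = (48 - 94)**2 - (1*(7 + 5))**2 = (-46)**2 - (1*12)**2 = 2116 - 1*12**2 = 2116 - 1*144 = 2116 - 144 = 1972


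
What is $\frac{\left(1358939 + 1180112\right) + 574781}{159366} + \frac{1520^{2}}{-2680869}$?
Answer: $\frac{1329929412268}{71206561509} \approx 18.677$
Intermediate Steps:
$\frac{\left(1358939 + 1180112\right) + 574781}{159366} + \frac{1520^{2}}{-2680869} = \left(2539051 + 574781\right) \frac{1}{159366} + 2310400 \left(- \frac{1}{2680869}\right) = 3113832 \cdot \frac{1}{159366} - \frac{2310400}{2680869} = \frac{518972}{26561} - \frac{2310400}{2680869} = \frac{1329929412268}{71206561509}$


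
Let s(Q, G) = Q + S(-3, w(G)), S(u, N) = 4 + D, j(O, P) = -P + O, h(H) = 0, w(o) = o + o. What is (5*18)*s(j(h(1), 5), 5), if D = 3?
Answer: 180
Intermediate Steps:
w(o) = 2*o
j(O, P) = O - P
S(u, N) = 7 (S(u, N) = 4 + 3 = 7)
s(Q, G) = 7 + Q (s(Q, G) = Q + 7 = 7 + Q)
(5*18)*s(j(h(1), 5), 5) = (5*18)*(7 + (0 - 1*5)) = 90*(7 + (0 - 5)) = 90*(7 - 5) = 90*2 = 180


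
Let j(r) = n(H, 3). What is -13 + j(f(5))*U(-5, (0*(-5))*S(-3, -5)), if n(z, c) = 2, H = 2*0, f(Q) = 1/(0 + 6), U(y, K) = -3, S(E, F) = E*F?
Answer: -19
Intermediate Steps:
f(Q) = ⅙ (f(Q) = 1/6 = ⅙)
H = 0
j(r) = 2
-13 + j(f(5))*U(-5, (0*(-5))*S(-3, -5)) = -13 + 2*(-3) = -13 - 6 = -19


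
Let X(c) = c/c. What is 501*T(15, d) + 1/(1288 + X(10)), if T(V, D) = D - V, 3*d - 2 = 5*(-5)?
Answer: -14637883/1289 ≈ -11356.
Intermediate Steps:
d = -23/3 (d = ⅔ + (5*(-5))/3 = ⅔ + (⅓)*(-25) = ⅔ - 25/3 = -23/3 ≈ -7.6667)
X(c) = 1
501*T(15, d) + 1/(1288 + X(10)) = 501*(-23/3 - 1*15) + 1/(1288 + 1) = 501*(-23/3 - 15) + 1/1289 = 501*(-68/3) + 1/1289 = -11356 + 1/1289 = -14637883/1289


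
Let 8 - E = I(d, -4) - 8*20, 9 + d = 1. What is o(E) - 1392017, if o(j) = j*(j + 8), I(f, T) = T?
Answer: -1361057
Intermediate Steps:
d = -8 (d = -9 + 1 = -8)
E = 172 (E = 8 - (-4 - 8*20) = 8 - (-4 - 160) = 8 - 1*(-164) = 8 + 164 = 172)
o(j) = j*(8 + j)
o(E) - 1392017 = 172*(8 + 172) - 1392017 = 172*180 - 1392017 = 30960 - 1392017 = -1361057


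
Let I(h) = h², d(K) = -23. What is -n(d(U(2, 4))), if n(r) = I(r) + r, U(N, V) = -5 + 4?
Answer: -506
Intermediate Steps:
U(N, V) = -1
n(r) = r + r² (n(r) = r² + r = r + r²)
-n(d(U(2, 4))) = -(-23)*(1 - 23) = -(-23)*(-22) = -1*506 = -506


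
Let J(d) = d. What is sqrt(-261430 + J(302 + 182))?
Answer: 3*I*sqrt(28994) ≈ 510.83*I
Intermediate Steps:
sqrt(-261430 + J(302 + 182)) = sqrt(-261430 + (302 + 182)) = sqrt(-261430 + 484) = sqrt(-260946) = 3*I*sqrt(28994)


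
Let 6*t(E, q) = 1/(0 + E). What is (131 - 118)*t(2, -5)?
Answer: 13/12 ≈ 1.0833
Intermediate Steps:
t(E, q) = 1/(6*E) (t(E, q) = 1/(6*(0 + E)) = 1/(6*E))
(131 - 118)*t(2, -5) = (131 - 118)*((⅙)/2) = 13*((⅙)*(½)) = 13*(1/12) = 13/12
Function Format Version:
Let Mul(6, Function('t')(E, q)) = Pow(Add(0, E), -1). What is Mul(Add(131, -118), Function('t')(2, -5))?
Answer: Rational(13, 12) ≈ 1.0833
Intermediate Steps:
Function('t')(E, q) = Mul(Rational(1, 6), Pow(E, -1)) (Function('t')(E, q) = Mul(Rational(1, 6), Pow(Add(0, E), -1)) = Mul(Rational(1, 6), Pow(E, -1)))
Mul(Add(131, -118), Function('t')(2, -5)) = Mul(Add(131, -118), Mul(Rational(1, 6), Pow(2, -1))) = Mul(13, Mul(Rational(1, 6), Rational(1, 2))) = Mul(13, Rational(1, 12)) = Rational(13, 12)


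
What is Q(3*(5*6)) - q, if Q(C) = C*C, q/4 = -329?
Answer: 9416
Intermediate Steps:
q = -1316 (q = 4*(-329) = -1316)
Q(C) = C²
Q(3*(5*6)) - q = (3*(5*6))² - 1*(-1316) = (3*30)² + 1316 = 90² + 1316 = 8100 + 1316 = 9416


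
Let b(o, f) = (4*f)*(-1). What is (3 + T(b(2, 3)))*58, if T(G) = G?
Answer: -522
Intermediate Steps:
b(o, f) = -4*f
(3 + T(b(2, 3)))*58 = (3 - 4*3)*58 = (3 - 12)*58 = -9*58 = -522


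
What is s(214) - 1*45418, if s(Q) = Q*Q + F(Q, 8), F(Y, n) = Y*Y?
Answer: 46174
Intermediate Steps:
F(Y, n) = Y²
s(Q) = 2*Q² (s(Q) = Q*Q + Q² = Q² + Q² = 2*Q²)
s(214) - 1*45418 = 2*214² - 1*45418 = 2*45796 - 45418 = 91592 - 45418 = 46174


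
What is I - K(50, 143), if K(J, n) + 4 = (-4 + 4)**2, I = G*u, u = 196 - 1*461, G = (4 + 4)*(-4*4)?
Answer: 33924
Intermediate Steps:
G = -128 (G = 8*(-16) = -128)
u = -265 (u = 196 - 461 = -265)
I = 33920 (I = -128*(-265) = 33920)
K(J, n) = -4 (K(J, n) = -4 + (-4 + 4)**2 = -4 + 0**2 = -4 + 0 = -4)
I - K(50, 143) = 33920 - 1*(-4) = 33920 + 4 = 33924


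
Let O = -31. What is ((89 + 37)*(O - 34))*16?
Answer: -131040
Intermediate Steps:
((89 + 37)*(O - 34))*16 = ((89 + 37)*(-31 - 34))*16 = (126*(-65))*16 = -8190*16 = -131040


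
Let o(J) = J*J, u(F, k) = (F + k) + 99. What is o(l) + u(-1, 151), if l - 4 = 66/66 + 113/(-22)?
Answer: 120525/484 ≈ 249.02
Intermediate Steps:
u(F, k) = 99 + F + k
l = -3/22 (l = 4 + (66/66 + 113/(-22)) = 4 + (66*(1/66) + 113*(-1/22)) = 4 + (1 - 113/22) = 4 - 91/22 = -3/22 ≈ -0.13636)
o(J) = J²
o(l) + u(-1, 151) = (-3/22)² + (99 - 1 + 151) = 9/484 + 249 = 120525/484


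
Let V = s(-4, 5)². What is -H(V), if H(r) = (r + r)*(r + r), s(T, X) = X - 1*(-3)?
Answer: -16384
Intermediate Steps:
s(T, X) = 3 + X (s(T, X) = X + 3 = 3 + X)
V = 64 (V = (3 + 5)² = 8² = 64)
H(r) = 4*r² (H(r) = (2*r)*(2*r) = 4*r²)
-H(V) = -4*64² = -4*4096 = -1*16384 = -16384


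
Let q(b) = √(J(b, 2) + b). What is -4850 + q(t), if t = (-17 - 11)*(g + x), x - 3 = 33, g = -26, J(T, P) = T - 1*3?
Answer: -4850 + I*√563 ≈ -4850.0 + 23.728*I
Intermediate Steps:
J(T, P) = -3 + T (J(T, P) = T - 3 = -3 + T)
x = 36 (x = 3 + 33 = 36)
t = -280 (t = (-17 - 11)*(-26 + 36) = -28*10 = -280)
q(b) = √(-3 + 2*b) (q(b) = √((-3 + b) + b) = √(-3 + 2*b))
-4850 + q(t) = -4850 + √(-3 + 2*(-280)) = -4850 + √(-3 - 560) = -4850 + √(-563) = -4850 + I*√563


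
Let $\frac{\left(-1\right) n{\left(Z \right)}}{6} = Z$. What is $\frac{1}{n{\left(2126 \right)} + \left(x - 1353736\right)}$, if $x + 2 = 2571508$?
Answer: $\frac{1}{1205014} \approx 8.2987 \cdot 10^{-7}$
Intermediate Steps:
$x = 2571506$ ($x = -2 + 2571508 = 2571506$)
$n{\left(Z \right)} = - 6 Z$
$\frac{1}{n{\left(2126 \right)} + \left(x - 1353736\right)} = \frac{1}{\left(-6\right) 2126 + \left(2571506 - 1353736\right)} = \frac{1}{-12756 + \left(2571506 - 1353736\right)} = \frac{1}{-12756 + 1217770} = \frac{1}{1205014}$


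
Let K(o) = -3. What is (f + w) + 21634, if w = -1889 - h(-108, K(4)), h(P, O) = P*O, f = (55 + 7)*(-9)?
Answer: 18863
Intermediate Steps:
f = -558 (f = 62*(-9) = -558)
h(P, O) = O*P
w = -2213 (w = -1889 - (-3)*(-108) = -1889 - 1*324 = -1889 - 324 = -2213)
(f + w) + 21634 = (-558 - 2213) + 21634 = -2771 + 21634 = 18863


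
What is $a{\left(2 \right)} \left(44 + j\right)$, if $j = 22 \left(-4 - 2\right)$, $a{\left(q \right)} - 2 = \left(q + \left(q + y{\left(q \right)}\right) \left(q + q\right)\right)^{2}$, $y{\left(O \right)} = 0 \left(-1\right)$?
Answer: $-8976$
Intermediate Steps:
$y{\left(O \right)} = 0$
$a{\left(q \right)} = 2 + \left(q + 2 q^{2}\right)^{2}$ ($a{\left(q \right)} = 2 + \left(q + \left(q + 0\right) \left(q + q\right)\right)^{2} = 2 + \left(q + q 2 q\right)^{2} = 2 + \left(q + 2 q^{2}\right)^{2}$)
$j = -132$ ($j = 22 \left(-4 - 2\right) = 22 \left(-6\right) = -132$)
$a{\left(2 \right)} \left(44 + j\right) = \left(2 + 2^{2} \left(1 + 2 \cdot 2\right)^{2}\right) \left(44 - 132\right) = \left(2 + 4 \left(1 + 4\right)^{2}\right) \left(-88\right) = \left(2 + 4 \cdot 5^{2}\right) \left(-88\right) = \left(2 + 4 \cdot 25\right) \left(-88\right) = \left(2 + 100\right) \left(-88\right) = 102 \left(-88\right) = -8976$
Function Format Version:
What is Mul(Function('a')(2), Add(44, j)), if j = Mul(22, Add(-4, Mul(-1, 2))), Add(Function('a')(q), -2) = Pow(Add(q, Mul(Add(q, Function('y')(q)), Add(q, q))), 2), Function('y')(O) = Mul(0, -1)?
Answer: -8976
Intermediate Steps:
Function('y')(O) = 0
Function('a')(q) = Add(2, Pow(Add(q, Mul(2, Pow(q, 2))), 2)) (Function('a')(q) = Add(2, Pow(Add(q, Mul(Add(q, 0), Add(q, q))), 2)) = Add(2, Pow(Add(q, Mul(q, Mul(2, q))), 2)) = Add(2, Pow(Add(q, Mul(2, Pow(q, 2))), 2)))
j = -132 (j = Mul(22, Add(-4, -2)) = Mul(22, -6) = -132)
Mul(Function('a')(2), Add(44, j)) = Mul(Add(2, Mul(Pow(2, 2), Pow(Add(1, Mul(2, 2)), 2))), Add(44, -132)) = Mul(Add(2, Mul(4, Pow(Add(1, 4), 2))), -88) = Mul(Add(2, Mul(4, Pow(5, 2))), -88) = Mul(Add(2, Mul(4, 25)), -88) = Mul(Add(2, 100), -88) = Mul(102, -88) = -8976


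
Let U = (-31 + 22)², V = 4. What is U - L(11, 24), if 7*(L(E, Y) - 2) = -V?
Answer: 557/7 ≈ 79.571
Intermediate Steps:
L(E, Y) = 10/7 (L(E, Y) = 2 + (-1*4)/7 = 2 + (⅐)*(-4) = 2 - 4/7 = 10/7)
U = 81 (U = (-9)² = 81)
U - L(11, 24) = 81 - 1*10/7 = 81 - 10/7 = 557/7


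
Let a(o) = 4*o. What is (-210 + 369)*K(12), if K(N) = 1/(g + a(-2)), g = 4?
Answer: -159/4 ≈ -39.750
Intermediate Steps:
K(N) = -¼ (K(N) = 1/(4 + 4*(-2)) = 1/(4 - 8) = 1/(-4) = -¼)
(-210 + 369)*K(12) = (-210 + 369)*(-¼) = 159*(-¼) = -159/4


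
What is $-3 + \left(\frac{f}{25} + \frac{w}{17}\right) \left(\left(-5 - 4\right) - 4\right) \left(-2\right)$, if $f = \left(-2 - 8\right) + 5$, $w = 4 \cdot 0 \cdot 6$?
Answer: $- \frac{41}{5} \approx -8.2$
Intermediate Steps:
$w = 0$ ($w = 0 \cdot 6 = 0$)
$f = -5$ ($f = -10 + 5 = -5$)
$-3 + \left(\frac{f}{25} + \frac{w}{17}\right) \left(\left(-5 - 4\right) - 4\right) \left(-2\right) = -3 + \left(- \frac{5}{25} + \frac{0}{17}\right) \left(\left(-5 - 4\right) - 4\right) \left(-2\right) = -3 + \left(\left(-5\right) \frac{1}{25} + 0 \cdot \frac{1}{17}\right) \left(-9 - 4\right) \left(-2\right) = -3 + \left(- \frac{1}{5} + 0\right) \left(\left(-13\right) \left(-2\right)\right) = -3 - \frac{26}{5} = - \frac{41}{5}$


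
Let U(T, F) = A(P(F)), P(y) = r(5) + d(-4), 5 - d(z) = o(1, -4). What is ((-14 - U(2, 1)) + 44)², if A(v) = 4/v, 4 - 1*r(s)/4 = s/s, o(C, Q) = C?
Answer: 14161/16 ≈ 885.06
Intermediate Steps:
r(s) = 12 (r(s) = 16 - 4*s/s = 16 - 4*1 = 16 - 4 = 12)
d(z) = 4 (d(z) = 5 - 1*1 = 5 - 1 = 4)
P(y) = 16 (P(y) = 12 + 4 = 16)
U(T, F) = ¼ (U(T, F) = 4/16 = 4*(1/16) = ¼)
((-14 - U(2, 1)) + 44)² = ((-14 - 1*¼) + 44)² = ((-14 - ¼) + 44)² = (-57/4 + 44)² = (119/4)² = 14161/16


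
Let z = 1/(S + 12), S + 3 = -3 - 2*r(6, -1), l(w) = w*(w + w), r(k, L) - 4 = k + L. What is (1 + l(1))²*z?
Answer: -¾ ≈ -0.75000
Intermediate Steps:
r(k, L) = 4 + L + k (r(k, L) = 4 + (k + L) = 4 + (L + k) = 4 + L + k)
l(w) = 2*w² (l(w) = w*(2*w) = 2*w²)
S = -24 (S = -3 + (-3 - 2*(4 - 1 + 6)) = -3 + (-3 - 2*9) = -3 + (-3 - 18) = -3 - 21 = -24)
z = -1/12 (z = 1/(-24 + 12) = 1/(-12) = -1/12 ≈ -0.083333)
(1 + l(1))²*z = (1 + 2*1²)²*(-1/12) = (1 + 2*1)²*(-1/12) = (1 + 2)²*(-1/12) = 3²*(-1/12) = 9*(-1/12) = -¾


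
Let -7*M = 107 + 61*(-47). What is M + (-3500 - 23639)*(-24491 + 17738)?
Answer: 1282890429/7 ≈ 1.8327e+8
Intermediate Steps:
M = 2760/7 (M = -(107 + 61*(-47))/7 = -(107 - 2867)/7 = -⅐*(-2760) = 2760/7 ≈ 394.29)
M + (-3500 - 23639)*(-24491 + 17738) = 2760/7 + (-3500 - 23639)*(-24491 + 17738) = 2760/7 - 27139*(-6753) = 2760/7 + 183269667 = 1282890429/7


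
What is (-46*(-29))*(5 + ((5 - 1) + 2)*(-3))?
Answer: -17342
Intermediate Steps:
(-46*(-29))*(5 + ((5 - 1) + 2)*(-3)) = 1334*(5 + (4 + 2)*(-3)) = 1334*(5 + 6*(-3)) = 1334*(5 - 18) = 1334*(-13) = -17342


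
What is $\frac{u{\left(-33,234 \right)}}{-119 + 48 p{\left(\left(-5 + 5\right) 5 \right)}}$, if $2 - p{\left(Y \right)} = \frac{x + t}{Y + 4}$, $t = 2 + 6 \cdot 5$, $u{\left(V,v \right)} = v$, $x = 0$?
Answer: $- \frac{234}{407} \approx -0.57494$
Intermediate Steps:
$t = 32$ ($t = 2 + 30 = 32$)
$p{\left(Y \right)} = 2 - \frac{32}{4 + Y}$ ($p{\left(Y \right)} = 2 - \frac{0 + 32}{Y + 4} = 2 - \frac{32}{4 + Y}$)
$\frac{u{\left(-33,234 \right)}}{-119 + 48 p{\left(\left(-5 + 5\right) 5 \right)}} = \frac{234}{-119 + 48 \frac{2 \left(-12 + \left(-5 + 5\right) 5\right)}{4 + \left(-5 + 5\right) 5}} = \frac{234}{-119 + 48 \frac{2 \left(-12 + 0 \cdot 5\right)}{4 + 0 \cdot 5}} = \frac{234}{-119 + 48 \frac{2 \left(-12 + 0\right)}{4 + 0}} = \frac{234}{-119 + 48 \cdot 2 \cdot \frac{1}{4} \left(-12\right)} = \frac{234}{-119 + 48 \left(-6\right)} = \frac{234}{-119 - 288} = \frac{234}{-407} = 234 \left(- \frac{1}{407}\right) = - \frac{234}{407}$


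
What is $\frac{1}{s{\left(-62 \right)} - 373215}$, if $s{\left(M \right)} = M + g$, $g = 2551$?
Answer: $- \frac{1}{370726} \approx -2.6974 \cdot 10^{-6}$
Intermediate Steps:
$s{\left(M \right)} = 2551 + M$ ($s{\left(M \right)} = M + 2551 = 2551 + M$)
$\frac{1}{s{\left(-62 \right)} - 373215} = \frac{1}{\left(2551 - 62\right) - 373215} = \frac{1}{2489 - 373215} = \frac{1}{-370726} = - \frac{1}{370726}$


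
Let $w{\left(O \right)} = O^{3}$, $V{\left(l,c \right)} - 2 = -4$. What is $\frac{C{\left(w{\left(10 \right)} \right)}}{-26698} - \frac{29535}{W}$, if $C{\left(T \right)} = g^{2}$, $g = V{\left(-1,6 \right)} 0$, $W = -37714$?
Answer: $\frac{29535}{37714} \approx 0.78313$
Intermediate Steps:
$V{\left(l,c \right)} = -2$ ($V{\left(l,c \right)} = 2 - 4 = -2$)
$g = 0$ ($g = \left(-2\right) 0 = 0$)
$C{\left(T \right)} = 0$ ($C{\left(T \right)} = 0^{2} = 0$)
$\frac{C{\left(w{\left(10 \right)} \right)}}{-26698} - \frac{29535}{W} = \frac{0}{-26698} - \frac{29535}{-37714} = 0 \left(- \frac{1}{26698}\right) - - \frac{29535}{37714} = 0 + \frac{29535}{37714} = \frac{29535}{37714}$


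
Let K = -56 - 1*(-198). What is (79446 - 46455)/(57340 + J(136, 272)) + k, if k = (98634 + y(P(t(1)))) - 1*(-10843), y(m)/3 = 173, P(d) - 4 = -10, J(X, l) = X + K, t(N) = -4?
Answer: 2112594173/19206 ≈ 1.1000e+5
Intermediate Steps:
K = 142 (K = -56 + 198 = 142)
J(X, l) = 142 + X (J(X, l) = X + 142 = 142 + X)
P(d) = -6 (P(d) = 4 - 10 = -6)
y(m) = 519 (y(m) = 3*173 = 519)
k = 109996 (k = (98634 + 519) - 1*(-10843) = 99153 + 10843 = 109996)
(79446 - 46455)/(57340 + J(136, 272)) + k = (79446 - 46455)/(57340 + (142 + 136)) + 109996 = 32991/(57340 + 278) + 109996 = 32991/57618 + 109996 = 32991*(1/57618) + 109996 = 10997/19206 + 109996 = 2112594173/19206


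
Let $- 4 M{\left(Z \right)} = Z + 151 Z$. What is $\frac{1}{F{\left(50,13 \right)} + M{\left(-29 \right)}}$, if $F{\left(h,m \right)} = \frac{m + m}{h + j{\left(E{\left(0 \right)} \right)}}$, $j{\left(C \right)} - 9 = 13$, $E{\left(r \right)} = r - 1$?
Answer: $\frac{36}{39685} \approx 0.00090714$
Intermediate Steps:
$E{\left(r \right)} = -1 + r$
$j{\left(C \right)} = 22$ ($j{\left(C \right)} = 9 + 13 = 22$)
$M{\left(Z \right)} = - 38 Z$ ($M{\left(Z \right)} = - \frac{Z + 151 Z}{4} = - \frac{152 Z}{4} = - 38 Z$)
$F{\left(h,m \right)} = \frac{2 m}{22 + h}$ ($F{\left(h,m \right)} = \frac{m + m}{h + 22} = \frac{2 m}{22 + h}$)
$\frac{1}{F{\left(50,13 \right)} + M{\left(-29 \right)}} = \frac{1}{2 \cdot 13 \frac{1}{22 + 50} - -1102} = \frac{1}{2 \cdot 13 \cdot \frac{1}{72} + 1102} = \frac{1}{\frac{13}{36} + 1102} = \frac{1}{\frac{39685}{36}} = \frac{36}{39685}$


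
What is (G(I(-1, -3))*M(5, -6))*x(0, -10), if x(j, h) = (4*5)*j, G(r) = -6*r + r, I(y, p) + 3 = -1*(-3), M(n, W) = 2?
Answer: 0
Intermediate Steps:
I(y, p) = 0 (I(y, p) = -3 - 1*(-3) = -3 + 3 = 0)
G(r) = -5*r
x(j, h) = 20*j
(G(I(-1, -3))*M(5, -6))*x(0, -10) = (-5*0*2)*(20*0) = (0*2)*0 = 0*0 = 0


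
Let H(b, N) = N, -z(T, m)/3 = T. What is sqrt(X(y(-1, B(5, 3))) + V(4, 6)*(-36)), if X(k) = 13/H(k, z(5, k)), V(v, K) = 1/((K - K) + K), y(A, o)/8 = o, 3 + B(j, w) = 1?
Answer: I*sqrt(1545)/15 ≈ 2.6204*I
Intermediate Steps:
B(j, w) = -2 (B(j, w) = -3 + 1 = -2)
z(T, m) = -3*T
y(A, o) = 8*o
V(v, K) = 1/K (V(v, K) = 1/(0 + K) = 1/K)
X(k) = -13/15 (X(k) = 13/((-3*5)) = 13/(-15) = 13*(-1/15) = -13/15)
sqrt(X(y(-1, B(5, 3))) + V(4, 6)*(-36)) = sqrt(-13/15 - 36/6) = sqrt(-13/15 + (1/6)*(-36)) = sqrt(-13/15 - 6) = sqrt(-103/15) = I*sqrt(1545)/15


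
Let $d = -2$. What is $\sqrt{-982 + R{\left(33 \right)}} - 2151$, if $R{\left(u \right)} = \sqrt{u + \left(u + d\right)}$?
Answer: $-2151 + i \sqrt{974} \approx -2151.0 + 31.209 i$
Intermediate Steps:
$R{\left(u \right)} = \sqrt{-2 + 2 u}$ ($R{\left(u \right)} = \sqrt{u + \left(u - 2\right)} = \sqrt{u + \left(-2 + u\right)} = \sqrt{-2 + 2 u}$)
$\sqrt{-982 + R{\left(33 \right)}} - 2151 = \sqrt{-982 + \sqrt{-2 + 2 \cdot 33}} - 2151 = \sqrt{-982 + \sqrt{-2 + 66}} - 2151 = \sqrt{-982 + \sqrt{64}} - 2151 = \sqrt{-982 + 8} - 2151 = \sqrt{-974} - 2151 = i \sqrt{974} - 2151 = -2151 + i \sqrt{974}$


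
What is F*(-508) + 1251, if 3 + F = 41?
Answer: -18053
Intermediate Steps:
F = 38 (F = -3 + 41 = 38)
F*(-508) + 1251 = 38*(-508) + 1251 = -19304 + 1251 = -18053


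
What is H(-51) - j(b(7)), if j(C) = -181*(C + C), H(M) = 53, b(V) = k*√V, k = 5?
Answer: 53 + 1810*√7 ≈ 4841.8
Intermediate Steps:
b(V) = 5*√V
j(C) = -362*C
H(-51) - j(b(7)) = 53 - (-362)*5*√7 = 53 - (-1810)*√7 = 53 + 1810*√7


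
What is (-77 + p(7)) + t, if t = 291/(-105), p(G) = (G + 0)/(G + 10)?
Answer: -47219/595 ≈ -79.360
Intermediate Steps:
p(G) = G/(10 + G)
t = -97/35 (t = 291*(-1/105) = -97/35 ≈ -2.7714)
(-77 + p(7)) + t = (-77 + 7/(10 + 7)) - 97/35 = (-77 + 7/17) - 97/35 = -1302/17 - 97/35 = -47219/595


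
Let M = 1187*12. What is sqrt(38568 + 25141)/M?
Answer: sqrt(63709)/14244 ≈ 0.017720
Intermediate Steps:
M = 14244
sqrt(38568 + 25141)/M = sqrt(38568 + 25141)/14244 = sqrt(63709)*(1/14244) = sqrt(63709)/14244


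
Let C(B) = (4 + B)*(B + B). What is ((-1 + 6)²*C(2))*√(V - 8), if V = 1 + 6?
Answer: 600*I ≈ 600.0*I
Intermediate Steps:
C(B) = 2*B*(4 + B) (C(B) = (4 + B)*(2*B) = 2*B*(4 + B))
V = 7
((-1 + 6)²*C(2))*√(V - 8) = ((-1 + 6)²*(2*2*(4 + 2)))*√(7 - 8) = (5²*(2*2*6))*√(-1) = (25*24)*I = 600*I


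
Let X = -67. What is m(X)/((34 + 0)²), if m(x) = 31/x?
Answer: -31/77452 ≈ -0.00040025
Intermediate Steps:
m(X)/((34 + 0)²) = (31/(-67))/((34 + 0)²) = (31*(-1/67))/(34²) = -31/67/1156 = -31/67*1/1156 = -31/77452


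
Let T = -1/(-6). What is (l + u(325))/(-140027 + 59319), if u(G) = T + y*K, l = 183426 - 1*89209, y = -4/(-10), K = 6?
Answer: -2826587/2421240 ≈ -1.1674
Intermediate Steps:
y = 2/5 (y = -4*(-1/10) = 2/5 ≈ 0.40000)
T = 1/6 (T = -1*(-1/6) = 1/6 ≈ 0.16667)
l = 94217 (l = 183426 - 89209 = 94217)
u(G) = 77/30 (u(G) = 1/6 + (2/5)*6 = 1/6 + 12/5 = 77/30)
(l + u(325))/(-140027 + 59319) = (94217 + 77/30)/(-140027 + 59319) = (2826587/30)/(-80708) = (2826587/30)*(-1/80708) = -2826587/2421240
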